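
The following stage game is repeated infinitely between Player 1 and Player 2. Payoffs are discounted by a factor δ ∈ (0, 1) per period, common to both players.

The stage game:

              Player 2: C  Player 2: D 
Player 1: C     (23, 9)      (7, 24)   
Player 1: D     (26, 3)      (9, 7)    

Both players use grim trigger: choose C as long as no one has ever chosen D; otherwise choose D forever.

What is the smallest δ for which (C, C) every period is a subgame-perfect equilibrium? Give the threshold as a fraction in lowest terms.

Player 1: cooperation gives 23 each period; deviation gives 26 once then 9 forever.
  23/(1−δ) ≥ 26 + 9δ/(1−δ) ⇒ δ ≥ 3/17.
Player 2: cooperation gives 9 each period; deviation gives 24 once then 7 forever.
  δ ≥ 15/17.
Both must hold, so the binding constraint is Player 2's: δ ≥ 15/17.

15/17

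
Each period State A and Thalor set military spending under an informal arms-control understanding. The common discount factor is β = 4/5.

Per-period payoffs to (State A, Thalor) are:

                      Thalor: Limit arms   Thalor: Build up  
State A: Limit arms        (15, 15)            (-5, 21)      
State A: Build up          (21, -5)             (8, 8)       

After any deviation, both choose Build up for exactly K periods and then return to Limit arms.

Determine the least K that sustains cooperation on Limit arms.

2

No profitable deviation requires (15−8)(β+…+β^K) ≥ 21−15, i.e. β+…+β^K ≥ 6/7 ≈ 0.8571.
With β = 4/5, the partial sums are K=1: 0.8000, K=2: 1.4400.
K = 2 is the first length at which the sum reaches 0.8571.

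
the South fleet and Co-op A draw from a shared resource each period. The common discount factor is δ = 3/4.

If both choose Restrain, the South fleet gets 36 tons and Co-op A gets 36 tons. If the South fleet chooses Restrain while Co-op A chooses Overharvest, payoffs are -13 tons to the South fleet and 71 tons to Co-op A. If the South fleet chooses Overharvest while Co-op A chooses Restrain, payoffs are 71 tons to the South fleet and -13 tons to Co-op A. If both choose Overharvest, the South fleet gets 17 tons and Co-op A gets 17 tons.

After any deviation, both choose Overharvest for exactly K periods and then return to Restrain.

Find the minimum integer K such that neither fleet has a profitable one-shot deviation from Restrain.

IC: δ(1−δ^K)/(1−δ) ≥ (71−36)/(36−17) = 35/19.
With δ = 3/4: need 1 − δ^K ≥ 35/19·(1−3/4)/(3/4), i.e. δ^K ≤ 0.3860.
Since (3/4)^3 = 0.4219 and (3/4)^4 = 0.3164, the smallest such K is 4.

4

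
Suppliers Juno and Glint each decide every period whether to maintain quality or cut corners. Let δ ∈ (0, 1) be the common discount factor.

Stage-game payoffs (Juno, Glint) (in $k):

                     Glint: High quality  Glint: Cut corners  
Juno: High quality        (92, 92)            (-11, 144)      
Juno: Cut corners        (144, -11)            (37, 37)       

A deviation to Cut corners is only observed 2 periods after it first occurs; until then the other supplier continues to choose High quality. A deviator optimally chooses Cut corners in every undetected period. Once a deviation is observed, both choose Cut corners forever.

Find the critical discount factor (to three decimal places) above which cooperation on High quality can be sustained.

A deviator earns 144 for 2 periods, then 37 forever; cooperating earns 92 forever. Multiplying the IC by (1−δ):
92 ≥ 144(1−δ^2) + 37δ^2, so 107·δ^2 ≥ 52 and δ^2 ≥ 52/107.
δ ≥ (52/107)^(1/2) ≈ 0.697.

0.697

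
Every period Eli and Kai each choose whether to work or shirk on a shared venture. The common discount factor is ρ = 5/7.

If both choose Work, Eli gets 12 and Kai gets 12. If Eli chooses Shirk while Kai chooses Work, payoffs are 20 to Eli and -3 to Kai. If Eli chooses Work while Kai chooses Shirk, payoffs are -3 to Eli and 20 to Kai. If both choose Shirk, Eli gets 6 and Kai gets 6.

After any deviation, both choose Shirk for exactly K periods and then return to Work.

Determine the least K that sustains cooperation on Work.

No profitable deviation requires (12−6)(ρ+…+ρ^K) ≥ 20−12, i.e. ρ+…+ρ^K ≥ 4/3 ≈ 1.3333.
With ρ = 5/7, the partial sums are K=1: 0.7143, K=2: 1.2245, K=3: 1.5889.
K = 3 is the first length at which the sum reaches 1.3333.

3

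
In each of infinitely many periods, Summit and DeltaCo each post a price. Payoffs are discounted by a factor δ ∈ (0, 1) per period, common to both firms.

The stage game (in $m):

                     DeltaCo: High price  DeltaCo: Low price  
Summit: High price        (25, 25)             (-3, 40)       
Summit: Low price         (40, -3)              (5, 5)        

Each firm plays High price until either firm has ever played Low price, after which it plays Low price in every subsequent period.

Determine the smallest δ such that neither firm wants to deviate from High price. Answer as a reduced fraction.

25/(1−δ) ≥ 40 + 5δ/(1−δ)
25 ≥ 40 − 35δ
δ ≥ 15/35 = 3/7.

3/7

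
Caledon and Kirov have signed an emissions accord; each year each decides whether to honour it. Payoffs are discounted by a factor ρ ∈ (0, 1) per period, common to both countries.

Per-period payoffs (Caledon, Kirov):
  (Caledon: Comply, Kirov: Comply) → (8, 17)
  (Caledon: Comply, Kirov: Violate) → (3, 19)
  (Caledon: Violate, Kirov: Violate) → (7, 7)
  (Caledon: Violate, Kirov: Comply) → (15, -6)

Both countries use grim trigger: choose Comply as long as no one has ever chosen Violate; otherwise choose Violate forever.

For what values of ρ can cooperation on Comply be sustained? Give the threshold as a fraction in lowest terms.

7/8

For Caledon: deviation gain 15−8 = 7, per-period punishment loss 8−7 = 1. IC gives ρ ≥ 7/8.
For Kirov: gain 2, loss 10 per period, so ρ ≥ 2/12 = 1/6.
The tighter constraint is Caledon's, so cooperation needs ρ ≥ 7/8.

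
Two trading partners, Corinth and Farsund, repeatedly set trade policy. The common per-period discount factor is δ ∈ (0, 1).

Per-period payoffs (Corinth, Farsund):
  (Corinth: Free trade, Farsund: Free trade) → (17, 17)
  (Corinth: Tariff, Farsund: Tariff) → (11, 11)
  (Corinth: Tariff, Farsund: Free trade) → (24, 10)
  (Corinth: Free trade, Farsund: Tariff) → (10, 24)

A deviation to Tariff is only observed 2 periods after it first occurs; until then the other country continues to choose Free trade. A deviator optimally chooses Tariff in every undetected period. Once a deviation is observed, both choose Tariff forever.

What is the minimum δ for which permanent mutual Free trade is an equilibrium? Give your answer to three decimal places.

0.734

The best deviation is to choose Tariff for all 2 undetected periods, earning 24 each, then 11 forever once detected.
Deviation value: 24(1−δ^2)/(1−δ) + 11δ^2/(1−δ); cooperation value: 17/(1−δ).
IC: 17 ≥ 24(1−δ^2) + 11δ^2 = 24 − 13δ^2.
So δ^2 ≥ 7/13, giving δ ≥ (7/13)^(1/2) ≈ 0.734.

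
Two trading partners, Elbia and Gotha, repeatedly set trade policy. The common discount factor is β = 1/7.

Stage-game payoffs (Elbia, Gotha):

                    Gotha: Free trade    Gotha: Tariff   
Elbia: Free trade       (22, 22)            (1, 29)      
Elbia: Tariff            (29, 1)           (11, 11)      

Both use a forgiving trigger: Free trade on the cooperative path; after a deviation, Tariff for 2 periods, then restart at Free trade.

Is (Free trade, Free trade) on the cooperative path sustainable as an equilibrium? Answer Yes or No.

No

Comparing payoff streams over the 3 periods until play realigns: cooperate → 22(1+β+…+β^2); deviate → 29 + 11(β+…+β^2).
Cooperation is sustained iff (22−11)(β+…+β^2) ≥ 29−22.
β+…+β^2 = 1/7·(1−(1/7)^2)/(1−1/7) = 0.1633, and (29−22)/(22−11) = 0.6364.
0.1633 < 0.6364, so cooperation is not sustainable.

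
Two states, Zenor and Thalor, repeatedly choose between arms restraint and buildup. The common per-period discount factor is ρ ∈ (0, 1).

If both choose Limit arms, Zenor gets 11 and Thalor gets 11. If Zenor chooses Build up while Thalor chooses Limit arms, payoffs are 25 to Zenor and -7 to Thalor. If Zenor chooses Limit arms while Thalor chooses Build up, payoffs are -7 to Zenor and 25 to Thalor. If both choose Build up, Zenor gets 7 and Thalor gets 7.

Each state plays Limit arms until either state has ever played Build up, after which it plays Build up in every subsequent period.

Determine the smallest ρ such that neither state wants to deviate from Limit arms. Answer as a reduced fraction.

Under grim trigger the critical discount factor is (T−C)/(T−P) with T = 25, C = 11, P = 7.
ρ* = (25−11)/(25−7) = 14/18 = 7/9.

7/9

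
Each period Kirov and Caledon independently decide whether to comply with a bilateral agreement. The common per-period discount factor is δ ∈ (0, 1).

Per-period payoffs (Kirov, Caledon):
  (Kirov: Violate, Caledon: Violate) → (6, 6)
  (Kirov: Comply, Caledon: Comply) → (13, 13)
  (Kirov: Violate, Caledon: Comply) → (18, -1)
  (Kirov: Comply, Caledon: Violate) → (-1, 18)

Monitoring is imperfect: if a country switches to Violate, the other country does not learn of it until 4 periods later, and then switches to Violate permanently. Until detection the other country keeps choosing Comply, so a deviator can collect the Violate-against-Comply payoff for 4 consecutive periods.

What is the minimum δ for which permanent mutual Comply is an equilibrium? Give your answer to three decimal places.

0.803

A deviator earns 18 for 4 periods, then 6 forever; cooperating earns 13 forever. Multiplying the IC by (1−δ):
13 ≥ 18(1−δ^4) + 6δ^4, so 12·δ^4 ≥ 5 and δ^4 ≥ 5/12.
δ ≥ (5/12)^(1/4) ≈ 0.803.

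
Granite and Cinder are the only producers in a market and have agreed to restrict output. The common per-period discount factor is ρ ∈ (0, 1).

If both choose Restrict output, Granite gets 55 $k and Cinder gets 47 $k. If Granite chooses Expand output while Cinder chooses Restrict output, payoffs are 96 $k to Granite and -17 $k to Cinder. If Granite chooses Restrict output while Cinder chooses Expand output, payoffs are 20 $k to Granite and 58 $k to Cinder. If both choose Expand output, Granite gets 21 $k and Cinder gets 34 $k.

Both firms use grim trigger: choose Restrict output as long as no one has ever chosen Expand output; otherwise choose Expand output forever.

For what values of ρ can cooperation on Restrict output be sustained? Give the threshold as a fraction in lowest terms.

41/75

Granite's threshold: (96−55)/(96−21) = 41/75.
Cinder's threshold: (58−47)/(58−34) = 11/24.
41/75 > 11/24, so Granite binds and ρ* = 41/75.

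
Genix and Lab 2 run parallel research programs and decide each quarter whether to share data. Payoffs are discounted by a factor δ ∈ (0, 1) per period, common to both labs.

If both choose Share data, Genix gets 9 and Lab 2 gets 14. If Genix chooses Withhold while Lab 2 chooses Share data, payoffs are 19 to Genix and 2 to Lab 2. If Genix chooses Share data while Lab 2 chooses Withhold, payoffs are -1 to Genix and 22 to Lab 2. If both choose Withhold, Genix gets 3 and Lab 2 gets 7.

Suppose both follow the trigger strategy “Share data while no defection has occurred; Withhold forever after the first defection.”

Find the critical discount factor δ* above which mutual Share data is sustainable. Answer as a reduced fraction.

5/8

Genix's threshold: (19−9)/(19−3) = 5/8.
Lab 2's threshold: (22−14)/(22−7) = 8/15.
5/8 > 8/15, so Genix binds and δ* = 5/8.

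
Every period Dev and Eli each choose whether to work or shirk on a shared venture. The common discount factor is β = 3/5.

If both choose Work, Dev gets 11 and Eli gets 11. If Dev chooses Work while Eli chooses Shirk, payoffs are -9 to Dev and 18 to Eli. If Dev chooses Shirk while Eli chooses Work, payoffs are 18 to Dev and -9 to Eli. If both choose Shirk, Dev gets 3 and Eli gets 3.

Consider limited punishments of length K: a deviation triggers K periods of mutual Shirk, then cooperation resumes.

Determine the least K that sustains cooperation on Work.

IC: β(1−β^K)/(1−β) ≥ (18−11)/(11−3) = 7/8.
With β = 3/5: need 1 − β^K ≥ 7/8·(1−3/5)/(3/5), i.e. β^K ≤ 0.4167.
Since (3/5)^1 = 0.6000 and (3/5)^2 = 0.3600, the smallest such K is 2.

2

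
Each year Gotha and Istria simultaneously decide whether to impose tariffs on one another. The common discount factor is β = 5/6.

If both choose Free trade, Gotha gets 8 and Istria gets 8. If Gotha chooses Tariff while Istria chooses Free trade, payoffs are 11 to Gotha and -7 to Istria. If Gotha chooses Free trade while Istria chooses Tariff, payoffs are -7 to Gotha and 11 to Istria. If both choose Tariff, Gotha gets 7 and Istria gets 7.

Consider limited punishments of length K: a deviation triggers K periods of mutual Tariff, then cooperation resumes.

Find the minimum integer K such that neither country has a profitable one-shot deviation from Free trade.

6

Need Σ_{k=1}^{K} β^k ≥ (11−8)/(8−7) = 3.0000 at β = 5/6.
At K = 5 the sum is 2.9906 < 3.0000; at K = 6 it is 3.3255 ≥ 3.0000.
So the minimum punishment length is K = 6.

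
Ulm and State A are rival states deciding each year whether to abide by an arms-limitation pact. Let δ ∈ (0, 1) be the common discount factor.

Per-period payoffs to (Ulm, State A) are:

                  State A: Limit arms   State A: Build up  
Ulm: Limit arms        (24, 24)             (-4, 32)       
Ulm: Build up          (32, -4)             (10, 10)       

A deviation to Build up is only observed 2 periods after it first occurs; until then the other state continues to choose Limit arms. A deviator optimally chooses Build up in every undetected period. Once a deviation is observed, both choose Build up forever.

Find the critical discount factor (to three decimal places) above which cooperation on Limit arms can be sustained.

The best deviation is to choose Build up for all 2 undetected periods, earning 32 each, then 10 forever once detected.
Deviation value: 32(1−δ^2)/(1−δ) + 10δ^2/(1−δ); cooperation value: 24/(1−δ).
IC: 24 ≥ 32(1−δ^2) + 10δ^2 = 32 − 22δ^2.
So δ^2 ≥ 8/22 = 4/11, giving δ ≥ (4/11)^(1/2) ≈ 0.603.

0.603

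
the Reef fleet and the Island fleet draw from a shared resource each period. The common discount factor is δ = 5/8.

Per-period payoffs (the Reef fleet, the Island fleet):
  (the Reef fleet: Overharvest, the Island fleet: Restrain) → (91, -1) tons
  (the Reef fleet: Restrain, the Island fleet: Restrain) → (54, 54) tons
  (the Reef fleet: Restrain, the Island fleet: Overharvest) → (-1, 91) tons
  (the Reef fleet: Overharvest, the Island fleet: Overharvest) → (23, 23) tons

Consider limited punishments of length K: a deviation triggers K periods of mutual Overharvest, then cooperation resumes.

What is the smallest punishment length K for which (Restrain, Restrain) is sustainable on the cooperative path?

Need Σ_{k=1}^{K} δ^k ≥ (91−54)/(54−23) = 1.1935 at δ = 5/8.
At K = 2 the sum is 1.0156 < 1.1935; at K = 3 it is 1.2598 ≥ 1.1935.
So the minimum punishment length is K = 3.

3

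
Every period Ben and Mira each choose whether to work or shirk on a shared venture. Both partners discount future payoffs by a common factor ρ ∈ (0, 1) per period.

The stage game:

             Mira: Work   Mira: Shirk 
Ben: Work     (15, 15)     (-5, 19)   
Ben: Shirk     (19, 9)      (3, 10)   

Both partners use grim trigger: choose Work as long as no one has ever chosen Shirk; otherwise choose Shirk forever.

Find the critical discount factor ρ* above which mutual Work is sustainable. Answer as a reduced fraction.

Ben's threshold: (19−15)/(19−3) = 1/4.
Mira's threshold: (19−15)/(19−10) = 4/9.
1/4 < 4/9, so Mira binds and ρ* = 4/9.

4/9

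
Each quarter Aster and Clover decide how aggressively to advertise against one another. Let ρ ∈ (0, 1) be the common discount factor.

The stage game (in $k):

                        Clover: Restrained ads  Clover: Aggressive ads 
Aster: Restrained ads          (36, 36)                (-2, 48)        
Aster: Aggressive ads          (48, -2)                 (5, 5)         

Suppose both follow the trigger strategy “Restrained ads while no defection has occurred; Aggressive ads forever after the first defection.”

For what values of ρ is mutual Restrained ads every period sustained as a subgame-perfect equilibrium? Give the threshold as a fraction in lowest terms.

12/43

Under grim trigger the critical discount factor is (T−C)/(T−P) with T = 48, C = 36, P = 5.
ρ* = (48−36)/(48−5) = 12/43.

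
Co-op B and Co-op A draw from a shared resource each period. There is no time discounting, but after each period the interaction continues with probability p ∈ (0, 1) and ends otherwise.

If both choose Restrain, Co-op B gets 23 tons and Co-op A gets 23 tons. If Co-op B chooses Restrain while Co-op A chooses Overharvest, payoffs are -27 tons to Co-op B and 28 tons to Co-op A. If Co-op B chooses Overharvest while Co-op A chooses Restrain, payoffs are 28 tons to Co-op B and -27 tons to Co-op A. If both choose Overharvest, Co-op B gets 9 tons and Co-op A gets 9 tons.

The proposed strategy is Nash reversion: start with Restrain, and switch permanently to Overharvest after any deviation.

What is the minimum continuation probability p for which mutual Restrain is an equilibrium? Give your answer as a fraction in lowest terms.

5/19

Expected cooperation value is 23 + p·23 + p²·23 + … = 23/(1−p); deviation gives 28 + p·9/(1−p).
23 ≥ 28(1−p) + 9p ⇒ 19p ≥ 5 ⇒ p ≥ 5/19.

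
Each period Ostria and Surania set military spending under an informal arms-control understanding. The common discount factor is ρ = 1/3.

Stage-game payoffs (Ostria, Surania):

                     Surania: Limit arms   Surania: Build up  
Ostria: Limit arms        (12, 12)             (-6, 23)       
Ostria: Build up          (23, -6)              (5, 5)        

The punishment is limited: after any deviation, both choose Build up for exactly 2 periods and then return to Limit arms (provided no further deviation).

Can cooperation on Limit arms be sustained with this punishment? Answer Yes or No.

No

Comparing payoff streams over the 3 periods until play realigns: cooperate → 12(1+ρ+…+ρ^2); deviate → 23 + 5(ρ+…+ρ^2).
Cooperation is sustained iff (12−5)(ρ+…+ρ^2) ≥ 23−12.
ρ+…+ρ^2 = 1/3·(1−(1/3)^2)/(1−1/3) = 0.4444, and (23−12)/(12−5) = 1.5714.
0.4444 < 1.5714, so cooperation is not sustainable.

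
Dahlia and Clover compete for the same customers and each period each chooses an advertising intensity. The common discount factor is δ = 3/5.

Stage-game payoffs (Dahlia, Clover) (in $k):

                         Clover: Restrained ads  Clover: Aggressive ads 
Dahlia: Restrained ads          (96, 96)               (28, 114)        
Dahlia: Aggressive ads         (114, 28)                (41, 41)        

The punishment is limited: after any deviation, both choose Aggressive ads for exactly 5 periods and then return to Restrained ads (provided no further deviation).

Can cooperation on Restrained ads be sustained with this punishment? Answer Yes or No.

Comparing payoff streams over the 6 periods until play realigns: cooperate → 96(1+δ+…+δ^5); deviate → 114 + 41(δ+…+δ^5).
Cooperation is sustained iff (96−41)(δ+…+δ^5) ≥ 114−96.
δ+…+δ^5 = 3/5·(1−(3/5)^5)/(1−3/5) = 1.3834, and (114−96)/(96−41) = 0.3273.
1.3834 ≥ 0.3273, so cooperation is sustainable.

Yes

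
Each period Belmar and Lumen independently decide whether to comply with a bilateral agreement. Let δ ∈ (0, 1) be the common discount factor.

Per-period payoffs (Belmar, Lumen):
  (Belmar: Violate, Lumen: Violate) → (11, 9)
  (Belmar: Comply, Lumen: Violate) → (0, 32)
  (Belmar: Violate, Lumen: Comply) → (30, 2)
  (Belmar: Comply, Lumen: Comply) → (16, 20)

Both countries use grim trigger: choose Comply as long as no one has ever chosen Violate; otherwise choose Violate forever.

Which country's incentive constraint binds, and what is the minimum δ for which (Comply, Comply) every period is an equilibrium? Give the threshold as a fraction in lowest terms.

Belmar; δ ≥ 14/19

Belmar: cooperation gives 16 each period; deviation gives 30 once then 11 forever.
  16/(1−δ) ≥ 30 + 11δ/(1−δ) ⇒ δ ≥ 14/19.
Lumen: cooperation gives 20 each period; deviation gives 32 once then 9 forever.
  δ ≥ 12/23.
Both must hold, so the binding constraint is Belmar's: δ ≥ 14/19.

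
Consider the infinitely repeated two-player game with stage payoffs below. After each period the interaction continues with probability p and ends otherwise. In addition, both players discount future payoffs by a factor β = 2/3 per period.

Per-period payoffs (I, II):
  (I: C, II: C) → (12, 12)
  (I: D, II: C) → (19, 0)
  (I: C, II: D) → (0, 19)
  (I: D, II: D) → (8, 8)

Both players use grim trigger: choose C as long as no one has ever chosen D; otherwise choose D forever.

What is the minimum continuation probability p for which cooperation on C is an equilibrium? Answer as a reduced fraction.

Expected continuation weight on next period's payoff is β·p = 2/3·p, which plays the role of the discount factor.
Cooperation requires 2/3·p ≥ (19−12)/(19−8) = 7/11, hence p ≥ 21/22.

21/22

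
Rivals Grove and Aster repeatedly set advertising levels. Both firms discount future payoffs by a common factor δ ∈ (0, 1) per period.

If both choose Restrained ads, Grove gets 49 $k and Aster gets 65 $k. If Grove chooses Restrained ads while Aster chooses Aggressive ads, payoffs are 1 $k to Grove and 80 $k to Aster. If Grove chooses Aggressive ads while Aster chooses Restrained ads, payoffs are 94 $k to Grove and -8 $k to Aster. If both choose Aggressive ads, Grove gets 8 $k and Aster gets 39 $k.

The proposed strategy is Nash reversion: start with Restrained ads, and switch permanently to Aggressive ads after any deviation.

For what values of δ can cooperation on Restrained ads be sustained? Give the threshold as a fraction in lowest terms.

Grove: cooperation gives 49 each period; deviation gives 94 once then 8 forever.
  49/(1−δ) ≥ 94 + 8δ/(1−δ) ⇒ δ ≥ 45/86.
Aster: cooperation gives 65 each period; deviation gives 80 once then 39 forever.
  δ ≥ 15/41.
Both must hold, so the binding constraint is Grove's: δ ≥ 45/86.

45/86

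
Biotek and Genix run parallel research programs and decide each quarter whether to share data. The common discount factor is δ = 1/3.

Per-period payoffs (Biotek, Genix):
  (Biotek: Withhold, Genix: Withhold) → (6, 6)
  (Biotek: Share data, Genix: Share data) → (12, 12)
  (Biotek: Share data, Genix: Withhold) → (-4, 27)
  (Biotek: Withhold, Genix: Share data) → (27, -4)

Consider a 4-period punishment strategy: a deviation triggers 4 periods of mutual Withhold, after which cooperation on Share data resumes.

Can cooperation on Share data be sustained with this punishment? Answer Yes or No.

Comparing payoff streams over the 5 periods until play realigns: cooperate → 12(1+δ+…+δ^4); deviate → 27 + 6(δ+…+δ^4).
Cooperation is sustained iff (12−6)(δ+…+δ^4) ≥ 27−12.
δ+…+δ^4 = 1/3·(1−(1/3)^4)/(1−1/3) = 0.4938, and (27−12)/(12−6) = 2.5000.
0.4938 < 2.5000, so cooperation is not sustainable.

No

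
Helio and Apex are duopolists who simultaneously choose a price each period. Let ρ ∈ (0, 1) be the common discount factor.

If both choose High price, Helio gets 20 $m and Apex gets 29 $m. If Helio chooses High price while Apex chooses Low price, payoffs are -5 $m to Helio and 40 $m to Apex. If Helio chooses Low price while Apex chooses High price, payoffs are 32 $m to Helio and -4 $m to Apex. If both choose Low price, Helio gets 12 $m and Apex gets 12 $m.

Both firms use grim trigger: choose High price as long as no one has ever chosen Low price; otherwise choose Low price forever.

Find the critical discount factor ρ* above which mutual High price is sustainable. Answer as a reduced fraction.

For Helio: deviation gain 32−20 = 12, per-period punishment loss 20−12 = 8. IC gives ρ ≥ 12/20 = 3/5.
For Apex: gain 11, loss 17 per period, so ρ ≥ 11/28.
The tighter constraint is Helio's, so cooperation needs ρ ≥ 3/5.

3/5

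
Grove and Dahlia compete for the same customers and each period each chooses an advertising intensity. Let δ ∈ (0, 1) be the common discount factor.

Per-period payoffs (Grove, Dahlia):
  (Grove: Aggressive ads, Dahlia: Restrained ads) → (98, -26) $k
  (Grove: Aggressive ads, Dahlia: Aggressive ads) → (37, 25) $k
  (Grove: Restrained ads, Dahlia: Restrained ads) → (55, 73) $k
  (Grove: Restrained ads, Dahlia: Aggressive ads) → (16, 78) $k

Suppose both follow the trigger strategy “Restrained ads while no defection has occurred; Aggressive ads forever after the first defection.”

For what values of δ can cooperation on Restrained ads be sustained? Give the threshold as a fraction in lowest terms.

Grove's threshold: (98−55)/(98−37) = 43/61.
Dahlia's threshold: (78−73)/(78−25) = 5/53.
43/61 > 5/53, so Grove binds and δ* = 43/61.

43/61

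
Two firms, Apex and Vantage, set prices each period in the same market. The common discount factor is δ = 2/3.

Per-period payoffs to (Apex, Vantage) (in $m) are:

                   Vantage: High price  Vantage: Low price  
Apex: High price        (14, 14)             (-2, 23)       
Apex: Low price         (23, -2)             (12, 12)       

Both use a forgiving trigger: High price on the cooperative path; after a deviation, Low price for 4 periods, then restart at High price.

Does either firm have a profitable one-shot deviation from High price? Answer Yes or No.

A one-shot deviation gives 23 now, then 12 for 4 periods, then back to 14.
Gain from deviating: (23−14) today; loss: (14−12) in each of the next 4 periods.
No-deviation condition: (14−12)(δ+…+δ^4) ≥ 23−14, i.e. δ+…+δ^4 ≥ 9/2.
At δ = 2/3: δ+…+δ^4 = 1.6049 < 4.5000.
So cooperation is not sustainable.

Yes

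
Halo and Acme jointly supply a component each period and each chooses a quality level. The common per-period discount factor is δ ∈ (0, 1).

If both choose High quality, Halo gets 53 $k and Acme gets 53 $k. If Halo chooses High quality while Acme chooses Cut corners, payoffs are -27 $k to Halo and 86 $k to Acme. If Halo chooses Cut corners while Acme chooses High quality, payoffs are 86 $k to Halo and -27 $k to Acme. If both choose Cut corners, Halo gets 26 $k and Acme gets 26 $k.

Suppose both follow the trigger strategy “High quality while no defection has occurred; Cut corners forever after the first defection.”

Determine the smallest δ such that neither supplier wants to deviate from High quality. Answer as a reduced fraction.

11/20

53/(1−δ) ≥ 86 + 26δ/(1−δ)
53 ≥ 86 − 60δ
δ ≥ 33/60 = 11/20.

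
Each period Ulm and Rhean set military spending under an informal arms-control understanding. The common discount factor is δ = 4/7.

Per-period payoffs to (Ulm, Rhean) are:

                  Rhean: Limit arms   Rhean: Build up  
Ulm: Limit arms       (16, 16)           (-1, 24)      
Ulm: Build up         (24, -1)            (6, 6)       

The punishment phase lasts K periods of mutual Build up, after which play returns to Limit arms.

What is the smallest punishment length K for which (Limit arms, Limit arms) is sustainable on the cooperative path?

IC: δ(1−δ^K)/(1−δ) ≥ (24−16)/(16−6) = 4/5.
With δ = 4/7: need 1 − δ^K ≥ 4/5·(1−4/7)/(4/7), i.e. δ^K ≤ 0.4000.
Since (4/7)^1 = 0.5714 and (4/7)^2 = 0.3265, the smallest such K is 2.

2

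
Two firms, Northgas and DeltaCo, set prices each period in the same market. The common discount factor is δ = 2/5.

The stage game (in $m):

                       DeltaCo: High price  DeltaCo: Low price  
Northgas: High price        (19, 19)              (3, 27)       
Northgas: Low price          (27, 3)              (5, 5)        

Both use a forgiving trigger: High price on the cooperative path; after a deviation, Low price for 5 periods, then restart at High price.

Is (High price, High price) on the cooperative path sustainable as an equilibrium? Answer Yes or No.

Comparing payoff streams over the 6 periods until play realigns: cooperate → 19(1+δ+…+δ^5); deviate → 27 + 5(δ+…+δ^5).
Cooperation is sustained iff (19−5)(δ+…+δ^5) ≥ 27−19.
δ+…+δ^5 = 2/5·(1−(2/5)^5)/(1−2/5) = 0.6598, and (27−19)/(19−5) = 0.5714.
0.6598 ≥ 0.5714, so cooperation is sustainable.

Yes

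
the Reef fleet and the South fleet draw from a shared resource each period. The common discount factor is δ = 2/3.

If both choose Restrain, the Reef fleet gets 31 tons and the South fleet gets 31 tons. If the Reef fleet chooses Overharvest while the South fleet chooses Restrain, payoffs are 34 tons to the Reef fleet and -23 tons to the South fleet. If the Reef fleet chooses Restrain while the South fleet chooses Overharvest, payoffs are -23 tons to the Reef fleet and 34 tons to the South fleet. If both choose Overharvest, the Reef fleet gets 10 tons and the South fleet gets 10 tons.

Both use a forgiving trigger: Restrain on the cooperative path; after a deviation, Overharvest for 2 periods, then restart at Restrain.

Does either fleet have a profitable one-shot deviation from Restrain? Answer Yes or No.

No

A one-shot deviation gives 34 now, then 10 for 2 periods, then back to 31.
Gain from deviating: (34−31) today; loss: (31−10) in each of the next 2 periods.
No-deviation condition: (31−10)(δ+…+δ^2) ≥ 34−31, i.e. δ+…+δ^2 ≥ 1/7.
At δ = 2/3: δ+…+δ^2 = 1.1111 ≥ 0.1429.
So cooperation is sustainable.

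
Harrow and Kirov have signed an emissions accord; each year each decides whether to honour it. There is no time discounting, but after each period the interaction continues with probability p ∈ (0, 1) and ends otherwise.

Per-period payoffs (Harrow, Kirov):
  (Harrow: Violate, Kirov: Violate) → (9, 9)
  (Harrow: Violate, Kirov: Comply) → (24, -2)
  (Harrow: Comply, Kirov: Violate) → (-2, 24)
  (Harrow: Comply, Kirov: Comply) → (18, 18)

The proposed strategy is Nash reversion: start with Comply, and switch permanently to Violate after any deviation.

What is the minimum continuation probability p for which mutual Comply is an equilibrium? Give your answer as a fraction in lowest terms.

With no time discounting, the continuation probability p plays the role of the discount factor.
Grim-trigger IC: 18/(1−p) ≥ 24 + 9p/(1−p) ⇒ p ≥ (24−18)/(24−9) = 2/5.

2/5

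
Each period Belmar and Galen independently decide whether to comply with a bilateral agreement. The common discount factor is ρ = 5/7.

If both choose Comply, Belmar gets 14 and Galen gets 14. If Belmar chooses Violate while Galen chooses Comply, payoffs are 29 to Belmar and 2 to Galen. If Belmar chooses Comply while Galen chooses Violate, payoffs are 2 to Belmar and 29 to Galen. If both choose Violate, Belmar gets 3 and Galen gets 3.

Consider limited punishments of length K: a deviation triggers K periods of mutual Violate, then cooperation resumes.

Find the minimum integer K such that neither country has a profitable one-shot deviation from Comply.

3

Need Σ_{k=1}^{K} ρ^k ≥ (29−14)/(14−3) = 1.3636 at ρ = 5/7.
At K = 2 the sum is 1.2245 < 1.3636; at K = 3 it is 1.5889 ≥ 1.3636.
So the minimum punishment length is K = 3.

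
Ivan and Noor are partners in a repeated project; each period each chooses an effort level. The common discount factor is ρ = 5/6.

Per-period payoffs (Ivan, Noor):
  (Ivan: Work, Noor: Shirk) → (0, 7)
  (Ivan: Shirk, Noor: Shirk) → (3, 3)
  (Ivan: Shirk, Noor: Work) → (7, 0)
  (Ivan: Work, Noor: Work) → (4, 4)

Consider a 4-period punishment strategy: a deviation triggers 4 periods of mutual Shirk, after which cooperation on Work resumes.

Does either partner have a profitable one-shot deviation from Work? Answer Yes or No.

IC: ρ+…+ρ^4 ≥ (7−4)/(4−3) = 3.
At ρ = 5/6: partial sum = 2.5887 < 3.0000. Cooperation not sustainable.

Yes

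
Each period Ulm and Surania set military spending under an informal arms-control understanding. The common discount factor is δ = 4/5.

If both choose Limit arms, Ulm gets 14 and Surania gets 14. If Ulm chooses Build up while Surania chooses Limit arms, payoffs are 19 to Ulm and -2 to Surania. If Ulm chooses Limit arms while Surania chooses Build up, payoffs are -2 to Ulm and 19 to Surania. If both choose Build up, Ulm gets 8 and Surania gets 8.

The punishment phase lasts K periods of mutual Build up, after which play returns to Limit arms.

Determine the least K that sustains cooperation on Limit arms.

2

No profitable deviation requires (14−8)(δ+…+δ^K) ≥ 19−14, i.e. δ+…+δ^K ≥ 5/6 ≈ 0.8333.
With δ = 4/5, the partial sums are K=1: 0.8000, K=2: 1.4400.
K = 2 is the first length at which the sum reaches 0.8333.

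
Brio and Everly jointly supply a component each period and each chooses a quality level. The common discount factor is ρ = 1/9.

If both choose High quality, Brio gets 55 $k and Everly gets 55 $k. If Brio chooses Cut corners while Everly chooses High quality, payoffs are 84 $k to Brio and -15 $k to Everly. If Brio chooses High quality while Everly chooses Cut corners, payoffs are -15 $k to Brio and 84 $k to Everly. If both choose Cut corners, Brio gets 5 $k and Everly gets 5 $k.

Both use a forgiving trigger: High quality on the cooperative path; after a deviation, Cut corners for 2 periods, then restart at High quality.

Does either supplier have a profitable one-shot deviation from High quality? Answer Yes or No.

Yes

Comparing payoff streams over the 3 periods until play realigns: cooperate → 55(1+ρ+…+ρ^2); deviate → 84 + 5(ρ+…+ρ^2).
Cooperation is sustained iff (55−5)(ρ+…+ρ^2) ≥ 84−55.
ρ+…+ρ^2 = 1/9·(1−(1/9)^2)/(1−1/9) = 0.1235, and (84−55)/(55−5) = 0.5800.
0.1235 < 0.5800, so cooperation is not sustainable.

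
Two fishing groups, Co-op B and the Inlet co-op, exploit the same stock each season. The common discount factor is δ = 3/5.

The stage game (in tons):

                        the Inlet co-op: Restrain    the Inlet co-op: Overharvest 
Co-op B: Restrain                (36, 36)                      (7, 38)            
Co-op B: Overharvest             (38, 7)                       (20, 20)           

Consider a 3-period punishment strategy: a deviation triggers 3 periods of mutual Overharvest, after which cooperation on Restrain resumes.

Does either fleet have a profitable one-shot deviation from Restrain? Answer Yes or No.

A one-shot deviation gives 38 now, then 20 for 3 periods, then back to 36.
Gain from deviating: (38−36) today; loss: (36−20) in each of the next 3 periods.
No-deviation condition: (36−20)(δ+…+δ^3) ≥ 38−36, i.e. δ+…+δ^3 ≥ 1/8.
At δ = 3/5: δ+…+δ^3 = 1.1760 ≥ 0.1250.
So cooperation is sustainable.

No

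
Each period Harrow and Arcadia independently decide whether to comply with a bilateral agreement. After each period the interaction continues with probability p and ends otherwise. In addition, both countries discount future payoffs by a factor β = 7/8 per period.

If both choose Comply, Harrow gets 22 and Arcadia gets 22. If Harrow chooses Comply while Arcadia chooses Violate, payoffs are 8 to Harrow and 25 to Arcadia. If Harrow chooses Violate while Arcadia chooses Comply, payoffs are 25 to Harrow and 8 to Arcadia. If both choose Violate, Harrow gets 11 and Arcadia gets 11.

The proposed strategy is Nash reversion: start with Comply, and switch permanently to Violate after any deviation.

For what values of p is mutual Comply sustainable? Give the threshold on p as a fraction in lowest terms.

Expected continuation weight on next period's payoff is β·p = 7/8·p, which plays the role of the discount factor.
Cooperation requires 7/8·p ≥ (25−22)/(25−11) = 3/14, hence p ≥ 12/49.

12/49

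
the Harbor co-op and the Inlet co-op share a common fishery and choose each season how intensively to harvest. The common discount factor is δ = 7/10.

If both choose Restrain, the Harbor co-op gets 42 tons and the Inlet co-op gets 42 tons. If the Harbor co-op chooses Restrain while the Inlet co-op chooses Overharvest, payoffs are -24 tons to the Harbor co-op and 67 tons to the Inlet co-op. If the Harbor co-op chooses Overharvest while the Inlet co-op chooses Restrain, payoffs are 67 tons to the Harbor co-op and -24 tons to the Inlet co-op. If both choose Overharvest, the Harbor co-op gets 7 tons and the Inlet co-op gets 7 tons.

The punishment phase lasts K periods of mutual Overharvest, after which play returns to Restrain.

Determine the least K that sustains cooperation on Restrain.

2

IC: δ(1−δ^K)/(1−δ) ≥ (67−42)/(42−7) = 5/7.
With δ = 7/10: need 1 − δ^K ≥ 5/7·(1−7/10)/(7/10), i.e. δ^K ≤ 0.6939.
Since (7/10)^1 = 0.7000 and (7/10)^2 = 0.4900, the smallest such K is 2.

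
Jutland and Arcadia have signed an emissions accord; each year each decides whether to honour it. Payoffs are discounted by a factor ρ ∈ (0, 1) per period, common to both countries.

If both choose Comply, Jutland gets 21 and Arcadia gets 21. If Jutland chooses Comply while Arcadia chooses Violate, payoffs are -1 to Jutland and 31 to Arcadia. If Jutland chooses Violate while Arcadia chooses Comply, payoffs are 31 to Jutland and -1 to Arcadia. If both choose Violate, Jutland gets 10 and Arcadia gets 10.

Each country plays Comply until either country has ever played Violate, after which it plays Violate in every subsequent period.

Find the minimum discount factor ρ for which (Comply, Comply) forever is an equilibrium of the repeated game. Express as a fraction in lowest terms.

21/(1−ρ) ≥ 31 + 10ρ/(1−ρ)
21 ≥ 31 − 21ρ
ρ ≥ 10/21.

10/21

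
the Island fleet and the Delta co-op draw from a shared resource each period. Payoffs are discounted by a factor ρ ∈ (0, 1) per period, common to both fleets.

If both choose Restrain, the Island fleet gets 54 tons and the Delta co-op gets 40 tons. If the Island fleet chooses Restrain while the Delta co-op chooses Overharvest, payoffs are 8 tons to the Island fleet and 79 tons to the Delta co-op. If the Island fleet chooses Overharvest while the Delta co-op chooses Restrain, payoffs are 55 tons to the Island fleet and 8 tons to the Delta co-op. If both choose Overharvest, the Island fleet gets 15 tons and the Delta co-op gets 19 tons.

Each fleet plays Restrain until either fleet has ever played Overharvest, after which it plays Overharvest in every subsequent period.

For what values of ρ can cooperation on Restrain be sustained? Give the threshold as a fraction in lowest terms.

13/20

the Island fleet's threshold: (55−54)/(55−15) = 1/40.
the Delta co-op's threshold: (79−40)/(79−19) = 13/20.
1/40 < 13/20, so the Delta co-op binds and ρ* = 13/20.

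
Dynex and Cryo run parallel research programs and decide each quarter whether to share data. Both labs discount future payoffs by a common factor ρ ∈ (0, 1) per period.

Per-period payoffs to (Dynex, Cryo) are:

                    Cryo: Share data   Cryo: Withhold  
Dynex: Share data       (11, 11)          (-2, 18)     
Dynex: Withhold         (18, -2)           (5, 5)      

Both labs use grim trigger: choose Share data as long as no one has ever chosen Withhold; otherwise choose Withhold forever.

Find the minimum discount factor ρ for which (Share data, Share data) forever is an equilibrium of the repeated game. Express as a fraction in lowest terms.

One-period gain from deviating is 18 − 11 = 7. The loss is 11 − 5 = 6 in every subsequent period, with present value 6·ρ/(1−ρ).
Deviation is unprofitable when 6·ρ/(1−ρ) ≥ 7, i.e. ρ/(1−ρ) ≥ 7/6.
Equivalently ρ ≥ 7/(7+6) = 7/13.

7/13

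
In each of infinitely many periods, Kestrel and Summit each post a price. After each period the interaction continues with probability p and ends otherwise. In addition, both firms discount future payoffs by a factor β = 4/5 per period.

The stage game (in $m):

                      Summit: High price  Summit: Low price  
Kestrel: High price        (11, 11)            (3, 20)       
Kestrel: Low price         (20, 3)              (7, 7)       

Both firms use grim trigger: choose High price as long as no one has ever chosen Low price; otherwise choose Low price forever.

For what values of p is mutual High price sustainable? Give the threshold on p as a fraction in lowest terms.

Expected continuation weight on next period's payoff is β·p = 4/5·p, which plays the role of the discount factor.
Cooperation requires 4/5·p ≥ (20−11)/(20−7) = 9/13, hence p ≥ 45/52.

45/52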